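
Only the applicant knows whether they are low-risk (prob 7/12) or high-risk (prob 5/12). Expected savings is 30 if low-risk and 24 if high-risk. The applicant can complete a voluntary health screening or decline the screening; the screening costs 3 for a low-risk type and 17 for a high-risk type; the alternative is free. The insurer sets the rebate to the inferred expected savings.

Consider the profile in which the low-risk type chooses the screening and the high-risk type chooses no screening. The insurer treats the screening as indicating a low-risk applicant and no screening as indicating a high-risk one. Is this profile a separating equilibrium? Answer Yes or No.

Yes

Under these beliefs, the screening earns rebate 30 and no screening earns rebate 24.
low-risk: the screening nets 30 − 3 = 27; no screening nets 24. low-risk prefers the screening.
high-risk: the screening nets 30 − 17 = 13; no screening nets 24. high-risk prefers no screening.
Neither type deviates, so the separating profile is an equilibrium.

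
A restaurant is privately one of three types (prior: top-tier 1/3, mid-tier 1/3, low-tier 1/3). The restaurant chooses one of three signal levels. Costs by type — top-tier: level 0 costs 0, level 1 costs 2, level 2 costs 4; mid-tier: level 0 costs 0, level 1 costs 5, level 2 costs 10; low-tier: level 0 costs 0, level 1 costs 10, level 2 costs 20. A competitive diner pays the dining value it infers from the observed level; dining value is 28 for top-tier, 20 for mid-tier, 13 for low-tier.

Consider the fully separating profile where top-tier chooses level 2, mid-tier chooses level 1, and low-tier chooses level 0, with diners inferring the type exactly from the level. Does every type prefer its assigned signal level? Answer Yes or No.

No

Separating price premiums: level 2 → 28, level 1 → 20, level 0 → 13.
top-tier (assigned level 2): level 0: 13 − 0 = 13; level 1: 20 − 2 = 18; level 2: 28 − 4 = 24. top-tier stays.
mid-tier (assigned level 1): level 0: 13 − 0 = 13; level 1: 20 − 5 = 15; level 2: 28 − 10 = 18. mid-tier prefers level 2.
low-tier (assigned level 0): level 0: 13 − 0 = 13; level 1: 20 − 10 = 10; level 2: 28 − 20 = 8. low-tier stays.
At least one type deviates; the separating profile fails.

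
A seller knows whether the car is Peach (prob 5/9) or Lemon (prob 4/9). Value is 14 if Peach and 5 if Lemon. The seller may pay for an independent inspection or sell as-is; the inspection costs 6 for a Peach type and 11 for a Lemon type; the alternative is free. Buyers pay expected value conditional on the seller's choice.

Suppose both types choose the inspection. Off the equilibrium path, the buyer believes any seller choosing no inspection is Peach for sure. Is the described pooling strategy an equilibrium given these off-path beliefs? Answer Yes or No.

On path, the buyer holds the prior and pays 5/9·14 + 4/9·5 = 10. Off path (no inspection), believing Peach, it pays 14.
Peach: the inspection nets 10 − 6 = 4; no inspection nets 14. Peach would deviate.
Lemon: the inspection nets 10 − 11 = -1; no inspection nets 14. Lemon would deviate.
A type deviates, so pooling fails.

No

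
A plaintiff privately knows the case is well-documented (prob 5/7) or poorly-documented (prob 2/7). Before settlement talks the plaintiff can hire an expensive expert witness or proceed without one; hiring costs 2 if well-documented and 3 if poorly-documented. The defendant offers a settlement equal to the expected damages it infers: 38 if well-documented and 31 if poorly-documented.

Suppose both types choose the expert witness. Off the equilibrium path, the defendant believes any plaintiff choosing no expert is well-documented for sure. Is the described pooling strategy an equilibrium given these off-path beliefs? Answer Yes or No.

No

On path, the defendant holds the prior and pays 5/7·38 + 2/7·31 = 36. Off path (no expert), believing well-documented, it pays 38.
well-documented: the expert witness nets 36 − 2 = 34; no expert nets 38. well-documented would deviate.
poorly-documented: the expert witness nets 36 − 3 = 33; no expert nets 38. poorly-documented would deviate.
A type deviates, so pooling fails.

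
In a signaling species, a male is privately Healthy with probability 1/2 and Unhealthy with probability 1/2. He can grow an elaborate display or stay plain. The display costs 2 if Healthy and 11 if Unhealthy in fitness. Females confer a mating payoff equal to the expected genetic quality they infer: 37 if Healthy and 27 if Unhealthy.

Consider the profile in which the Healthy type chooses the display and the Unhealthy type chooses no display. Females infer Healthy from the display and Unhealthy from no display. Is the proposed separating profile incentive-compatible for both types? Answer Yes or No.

Yes

Under these beliefs, the display earns mating payoff 37 and no display earns mating payoff 27.
Healthy: the display nets 37 − 2 = 35; no display nets 27. Healthy prefers the display.
Unhealthy: the display nets 37 − 11 = 26; no display nets 27. Unhealthy prefers no display.
Neither type deviates, so the separating profile is an equilibrium.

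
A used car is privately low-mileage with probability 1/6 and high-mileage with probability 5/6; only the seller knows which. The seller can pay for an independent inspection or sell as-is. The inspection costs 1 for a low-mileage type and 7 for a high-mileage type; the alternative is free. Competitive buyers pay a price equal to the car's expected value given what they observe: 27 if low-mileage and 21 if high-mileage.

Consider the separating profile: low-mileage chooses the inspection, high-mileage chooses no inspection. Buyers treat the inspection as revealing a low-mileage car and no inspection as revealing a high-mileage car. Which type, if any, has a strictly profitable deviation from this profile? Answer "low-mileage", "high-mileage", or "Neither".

Neither

The inspection pays 27; no inspection pays 21.
low-mileage: assigned the inspection, nets 27 − 1 = 26; deviating to no inspection nets 21.
high-mileage: assigned no inspection, nets 21; deviating to the inspection nets 27 − 7 = 20.
Both types strictly prefer their assigned action; no profitable deviation.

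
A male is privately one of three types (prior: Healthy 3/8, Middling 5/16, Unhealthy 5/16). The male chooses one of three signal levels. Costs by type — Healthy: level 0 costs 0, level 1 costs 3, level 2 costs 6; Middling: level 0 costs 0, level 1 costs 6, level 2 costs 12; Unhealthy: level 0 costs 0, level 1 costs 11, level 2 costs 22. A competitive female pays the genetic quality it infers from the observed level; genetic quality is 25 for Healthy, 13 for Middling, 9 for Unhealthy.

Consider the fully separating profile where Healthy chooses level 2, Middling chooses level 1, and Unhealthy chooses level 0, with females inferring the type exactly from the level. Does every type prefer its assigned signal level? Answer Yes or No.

Separating mating payoffs: level 2 → 25, level 1 → 13, level 0 → 9.
Healthy (assigned level 2): level 0: 9 − 0 = 9; level 1: 13 − 3 = 10; level 2: 25 − 6 = 19. Healthy stays.
Middling (assigned level 1): level 0: 9 − 0 = 9; level 1: 13 − 6 = 7; level 2: 25 − 12 = 13. Middling prefers level 2.
Unhealthy (assigned level 0): level 0: 9 − 0 = 9; level 1: 13 − 11 = 2; level 2: 25 − 22 = 3. Unhealthy stays.
At least one type deviates; the separating profile fails.

No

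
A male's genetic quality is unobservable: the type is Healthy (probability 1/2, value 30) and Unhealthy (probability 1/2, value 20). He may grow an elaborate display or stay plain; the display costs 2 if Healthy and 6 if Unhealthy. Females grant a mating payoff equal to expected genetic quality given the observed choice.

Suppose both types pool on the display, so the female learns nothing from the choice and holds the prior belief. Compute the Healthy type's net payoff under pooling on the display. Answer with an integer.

Pooled mating payoff = 1/2·30 + 1/2·20 = 25.
Healthy pays cost 2 for the display, so net payoff = 25 − 2 = 23.

23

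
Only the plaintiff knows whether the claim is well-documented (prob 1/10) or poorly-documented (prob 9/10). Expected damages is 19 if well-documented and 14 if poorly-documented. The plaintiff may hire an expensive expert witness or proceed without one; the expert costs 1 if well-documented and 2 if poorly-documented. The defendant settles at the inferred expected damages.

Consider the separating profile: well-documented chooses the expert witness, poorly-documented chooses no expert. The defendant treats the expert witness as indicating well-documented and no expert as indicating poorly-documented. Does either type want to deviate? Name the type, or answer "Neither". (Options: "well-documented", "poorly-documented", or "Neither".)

poorly-documented

The expert witness pays 19; no expert pays 14.
well-documented: assigned the expert witness, nets 19 − 1 = 18; deviating to no expert nets 14.
poorly-documented: assigned no expert, nets 14; deviating to the expert witness nets 19 − 2 = 17.
The poorly-documented type gains 3 by deviating.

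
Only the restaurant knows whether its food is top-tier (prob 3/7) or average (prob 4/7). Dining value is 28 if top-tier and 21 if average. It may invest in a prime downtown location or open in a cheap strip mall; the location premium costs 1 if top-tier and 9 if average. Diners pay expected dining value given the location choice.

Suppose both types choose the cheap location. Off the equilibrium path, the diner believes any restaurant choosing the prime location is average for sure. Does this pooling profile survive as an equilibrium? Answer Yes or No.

Yes

On path, the diner holds the prior and pays 3/7·28 + 4/7·21 = 24. Off path (the prime location), believing average, it pays 21.
top-tier: the cheap location nets 24; the prime location nets 21 − 1 = 20. top-tier stays.
average: the cheap location nets 24; the prime location nets 21 − 9 = 12. average stays.
No type deviates, so pooling is sustained.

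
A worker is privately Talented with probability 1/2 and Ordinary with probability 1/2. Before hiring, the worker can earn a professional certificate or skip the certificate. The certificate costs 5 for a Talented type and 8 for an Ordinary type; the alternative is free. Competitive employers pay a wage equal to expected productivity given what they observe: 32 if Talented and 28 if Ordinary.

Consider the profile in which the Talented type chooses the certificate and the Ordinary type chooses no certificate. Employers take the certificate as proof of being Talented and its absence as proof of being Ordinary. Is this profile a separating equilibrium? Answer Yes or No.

No

Under these beliefs, the certificate earns wage 32 and no certificate earns wage 28.
Talented: the certificate nets 32 − 5 = 27; no certificate nets 28. Talented would deviate to no certificate.
Ordinary: the certificate nets 32 − 8 = 24; no certificate nets 28. Ordinary prefers no certificate.
Talented has a profitable deviation, so the profile is not an equilibrium.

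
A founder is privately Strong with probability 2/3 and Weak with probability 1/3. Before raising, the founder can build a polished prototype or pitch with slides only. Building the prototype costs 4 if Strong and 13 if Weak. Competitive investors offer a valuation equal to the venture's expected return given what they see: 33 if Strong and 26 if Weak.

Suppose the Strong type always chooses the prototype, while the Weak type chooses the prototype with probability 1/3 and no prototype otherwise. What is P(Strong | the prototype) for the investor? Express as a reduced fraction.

P(the prototype) = (2/3)·1 + (1/3)·(1/3) = 7/9.
By Bayes' rule, P(Strong | the prototype) = (2/3) / (7/9) = 6/7.

6/7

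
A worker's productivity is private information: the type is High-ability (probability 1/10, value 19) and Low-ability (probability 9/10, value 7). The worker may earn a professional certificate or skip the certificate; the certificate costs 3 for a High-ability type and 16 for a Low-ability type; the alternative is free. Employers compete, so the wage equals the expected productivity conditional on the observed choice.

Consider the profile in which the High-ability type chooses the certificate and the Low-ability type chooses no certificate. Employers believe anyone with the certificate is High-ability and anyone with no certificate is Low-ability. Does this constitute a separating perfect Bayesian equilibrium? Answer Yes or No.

Under these beliefs, the certificate earns wage 19 and no certificate earns wage 7.
High-ability: the certificate nets 19 − 3 = 16; no certificate nets 7. High-ability prefers the certificate.
Low-ability: the certificate nets 19 − 16 = 3; no certificate nets 7. Low-ability prefers no certificate.
Neither type deviates, so the separating profile is an equilibrium.

Yes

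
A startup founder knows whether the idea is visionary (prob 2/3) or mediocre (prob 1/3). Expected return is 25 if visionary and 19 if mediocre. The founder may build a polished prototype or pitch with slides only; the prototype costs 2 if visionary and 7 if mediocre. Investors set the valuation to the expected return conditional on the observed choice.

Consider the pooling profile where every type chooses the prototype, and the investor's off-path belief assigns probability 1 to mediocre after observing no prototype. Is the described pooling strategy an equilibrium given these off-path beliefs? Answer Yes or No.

No

On path, the investor holds the prior and pays 2/3·25 + 1/3·19 = 23. Off path (no prototype), believing mediocre, it pays 19.
visionary: the prototype nets 23 − 2 = 21; no prototype nets 19. visionary stays.
mediocre: the prototype nets 23 − 7 = 16; no prototype nets 19. mediocre would deviate.
A type deviates, so pooling fails.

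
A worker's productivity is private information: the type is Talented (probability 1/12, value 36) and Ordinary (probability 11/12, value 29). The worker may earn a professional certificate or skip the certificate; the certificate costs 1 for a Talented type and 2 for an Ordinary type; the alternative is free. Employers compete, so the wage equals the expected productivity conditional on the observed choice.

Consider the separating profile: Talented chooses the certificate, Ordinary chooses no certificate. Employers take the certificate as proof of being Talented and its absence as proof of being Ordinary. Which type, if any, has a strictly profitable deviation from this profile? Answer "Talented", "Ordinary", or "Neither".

The certificate pays 36; no certificate pays 29.
Talented: assigned the certificate, nets 36 − 1 = 35; deviating to no certificate nets 29.
Ordinary: assigned no certificate, nets 29; deviating to the certificate nets 36 − 2 = 34.
The Ordinary type gains 5 by deviating.

Ordinary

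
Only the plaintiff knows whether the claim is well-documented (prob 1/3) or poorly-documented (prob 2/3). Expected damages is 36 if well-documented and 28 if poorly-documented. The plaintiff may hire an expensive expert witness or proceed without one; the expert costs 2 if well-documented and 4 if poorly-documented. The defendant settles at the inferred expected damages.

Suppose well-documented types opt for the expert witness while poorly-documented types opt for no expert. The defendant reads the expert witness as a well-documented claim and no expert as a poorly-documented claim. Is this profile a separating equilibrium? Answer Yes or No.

Under these beliefs, the expert witness earns settlement 36 and no expert earns settlement 28.
well-documented: the expert witness nets 36 − 2 = 34; no expert nets 28. well-documented prefers the expert witness.
poorly-documented: the expert witness nets 36 − 4 = 32; no expert nets 28. poorly-documented would deviate to the expert witness.
poorly-documented has a profitable deviation, so the profile is not an equilibrium.

No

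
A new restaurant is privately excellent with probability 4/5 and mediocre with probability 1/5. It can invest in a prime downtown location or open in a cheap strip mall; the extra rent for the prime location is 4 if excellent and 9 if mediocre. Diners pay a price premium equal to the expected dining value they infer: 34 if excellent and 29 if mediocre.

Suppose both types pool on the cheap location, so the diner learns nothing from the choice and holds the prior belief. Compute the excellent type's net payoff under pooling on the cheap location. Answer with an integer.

33

Pooled price premium = 4/5·34 + 1/5·29 = 33.
excellent pays no cost for the cheap location, so net payoff = 33.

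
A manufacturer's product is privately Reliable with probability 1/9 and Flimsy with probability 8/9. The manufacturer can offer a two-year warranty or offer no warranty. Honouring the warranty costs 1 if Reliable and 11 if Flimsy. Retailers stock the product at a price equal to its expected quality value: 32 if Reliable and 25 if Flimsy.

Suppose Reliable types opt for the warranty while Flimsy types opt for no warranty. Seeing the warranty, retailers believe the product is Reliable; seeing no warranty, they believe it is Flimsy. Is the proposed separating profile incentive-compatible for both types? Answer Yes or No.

Under these beliefs, the warranty earns price 32 and no warranty earns price 25.
Reliable: the warranty nets 32 − 1 = 31; no warranty nets 25. Reliable prefers the warranty.
Flimsy: the warranty nets 32 − 11 = 21; no warranty nets 25. Flimsy prefers no warranty.
Neither type deviates, so the separating profile is an equilibrium.

Yes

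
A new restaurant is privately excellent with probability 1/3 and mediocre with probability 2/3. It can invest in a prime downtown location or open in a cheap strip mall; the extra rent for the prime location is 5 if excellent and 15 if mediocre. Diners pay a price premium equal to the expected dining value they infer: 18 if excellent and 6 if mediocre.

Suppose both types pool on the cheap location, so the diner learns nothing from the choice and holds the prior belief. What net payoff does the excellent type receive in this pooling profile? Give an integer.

10

Pooled price premium = 1/3·18 + 2/3·6 = 10.
excellent pays no cost for the cheap location, so net payoff = 10.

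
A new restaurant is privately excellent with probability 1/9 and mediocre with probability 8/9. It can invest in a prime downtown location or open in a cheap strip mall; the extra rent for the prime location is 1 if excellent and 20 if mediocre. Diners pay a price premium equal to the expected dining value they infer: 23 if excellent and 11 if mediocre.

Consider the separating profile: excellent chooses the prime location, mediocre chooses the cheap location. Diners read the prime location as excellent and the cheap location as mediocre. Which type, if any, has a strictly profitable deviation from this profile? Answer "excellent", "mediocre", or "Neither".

Neither

The prime location pays 23; the cheap location pays 11.
excellent: assigned the prime location, nets 23 − 1 = 22; deviating to the cheap location nets 11.
mediocre: assigned the cheap location, nets 11; deviating to the prime location nets 23 − 20 = 3.
Both types strictly prefer their assigned action; no profitable deviation.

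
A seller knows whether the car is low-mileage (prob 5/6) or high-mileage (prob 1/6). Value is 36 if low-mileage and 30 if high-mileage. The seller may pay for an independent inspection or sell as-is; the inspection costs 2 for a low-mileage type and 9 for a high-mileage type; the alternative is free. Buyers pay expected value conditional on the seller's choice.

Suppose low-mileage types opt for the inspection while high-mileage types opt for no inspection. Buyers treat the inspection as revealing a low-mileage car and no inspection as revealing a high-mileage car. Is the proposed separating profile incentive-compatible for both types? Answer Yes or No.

Yes

Under these beliefs, the inspection earns price 36 and no inspection earns price 30.
low-mileage: the inspection nets 36 − 2 = 34; no inspection nets 30. low-mileage prefers the inspection.
high-mileage: the inspection nets 36 − 9 = 27; no inspection nets 30. high-mileage prefers no inspection.
Neither type deviates, so the separating profile is an equilibrium.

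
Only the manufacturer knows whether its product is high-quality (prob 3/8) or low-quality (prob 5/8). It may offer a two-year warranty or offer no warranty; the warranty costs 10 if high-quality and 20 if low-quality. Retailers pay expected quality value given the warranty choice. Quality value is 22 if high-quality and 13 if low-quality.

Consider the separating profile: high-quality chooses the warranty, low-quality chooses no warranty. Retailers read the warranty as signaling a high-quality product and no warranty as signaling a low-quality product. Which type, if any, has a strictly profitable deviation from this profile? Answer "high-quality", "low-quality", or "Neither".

high-quality

The warranty pays 22; no warranty pays 13.
high-quality: assigned the warranty, nets 22 − 10 = 12; deviating to no warranty nets 13.
low-quality: assigned no warranty, nets 13; deviating to the warranty nets 22 − 20 = 2.
The high-quality type gains 1 by deviating.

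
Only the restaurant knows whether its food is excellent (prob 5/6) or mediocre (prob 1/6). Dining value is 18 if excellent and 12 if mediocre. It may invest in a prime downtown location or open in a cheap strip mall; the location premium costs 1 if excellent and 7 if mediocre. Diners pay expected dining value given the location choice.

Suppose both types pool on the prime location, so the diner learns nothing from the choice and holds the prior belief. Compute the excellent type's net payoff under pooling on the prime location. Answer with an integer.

Pooled price premium = 5/6·18 + 1/6·12 = 17.
excellent pays cost 1 for the prime location, so net payoff = 17 − 1 = 16.

16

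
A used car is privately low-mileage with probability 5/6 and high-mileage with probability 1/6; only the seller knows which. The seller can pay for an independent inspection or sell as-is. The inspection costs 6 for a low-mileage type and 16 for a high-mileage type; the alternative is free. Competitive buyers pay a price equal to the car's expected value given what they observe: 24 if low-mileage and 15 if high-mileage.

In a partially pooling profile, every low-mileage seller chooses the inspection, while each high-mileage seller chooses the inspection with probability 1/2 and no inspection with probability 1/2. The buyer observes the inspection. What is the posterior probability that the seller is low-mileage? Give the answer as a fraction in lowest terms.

10/11

P(the inspection) = (5/6)·1 + (1/6)·(1/2) = 11/12.
By Bayes' rule, P(low-mileage | the inspection) = (5/6) / (11/12) = 10/11.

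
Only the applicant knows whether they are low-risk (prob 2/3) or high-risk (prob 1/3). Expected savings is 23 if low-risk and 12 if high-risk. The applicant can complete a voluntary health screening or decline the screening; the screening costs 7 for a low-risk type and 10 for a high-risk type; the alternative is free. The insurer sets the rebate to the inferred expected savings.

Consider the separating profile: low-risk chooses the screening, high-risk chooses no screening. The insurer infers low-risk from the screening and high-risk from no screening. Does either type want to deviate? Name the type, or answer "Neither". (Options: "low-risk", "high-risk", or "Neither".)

high-risk

The screening pays 23; no screening pays 12.
low-risk: assigned the screening, nets 23 − 7 = 16; deviating to no screening nets 12.
high-risk: assigned no screening, nets 12; deviating to the screening nets 23 − 10 = 13.
The high-risk type gains 1 by deviating.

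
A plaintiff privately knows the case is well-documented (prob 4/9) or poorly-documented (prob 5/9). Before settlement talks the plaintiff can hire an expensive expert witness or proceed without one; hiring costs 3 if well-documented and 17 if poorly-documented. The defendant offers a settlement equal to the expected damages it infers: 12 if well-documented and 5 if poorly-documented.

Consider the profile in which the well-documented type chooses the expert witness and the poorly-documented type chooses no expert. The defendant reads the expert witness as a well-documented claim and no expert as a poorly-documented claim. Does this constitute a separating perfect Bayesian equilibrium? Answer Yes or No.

Under these beliefs, the expert witness earns settlement 12 and no expert earns settlement 5.
well-documented: the expert witness nets 12 − 3 = 9; no expert nets 5. well-documented prefers the expert witness.
poorly-documented: the expert witness nets 12 − 17 = -5; no expert nets 5. poorly-documented prefers no expert.
Neither type deviates, so the separating profile is an equilibrium.

Yes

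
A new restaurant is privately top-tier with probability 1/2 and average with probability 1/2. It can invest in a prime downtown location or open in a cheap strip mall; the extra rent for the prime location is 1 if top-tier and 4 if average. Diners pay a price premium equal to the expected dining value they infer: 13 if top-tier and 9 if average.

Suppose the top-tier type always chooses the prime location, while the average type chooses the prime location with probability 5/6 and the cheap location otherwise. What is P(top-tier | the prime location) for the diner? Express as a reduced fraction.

6/11

P(the prime location) = (1/2)·1 + (1/2)·(5/6) = 11/12.
By Bayes' rule, P(top-tier | the prime location) = (1/2) / (11/12) = 6/11.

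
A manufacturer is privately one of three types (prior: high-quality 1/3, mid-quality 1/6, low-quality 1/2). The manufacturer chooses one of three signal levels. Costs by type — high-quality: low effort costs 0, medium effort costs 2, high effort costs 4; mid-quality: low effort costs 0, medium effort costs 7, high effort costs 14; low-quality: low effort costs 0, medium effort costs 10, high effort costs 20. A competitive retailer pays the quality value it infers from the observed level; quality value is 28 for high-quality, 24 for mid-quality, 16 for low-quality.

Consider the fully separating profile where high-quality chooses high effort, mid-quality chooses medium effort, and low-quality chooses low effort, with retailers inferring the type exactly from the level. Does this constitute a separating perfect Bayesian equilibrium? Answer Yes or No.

Yes

Separating prices: high effort → 28, medium effort → 24, low effort → 16.
high-quality (assigned high effort): low effort: 16 − 0 = 16; medium effort: 24 − 2 = 22; high effort: 28 − 4 = 24. high-quality stays.
mid-quality (assigned medium effort): low effort: 16 − 0 = 16; medium effort: 24 − 7 = 17; high effort: 28 − 14 = 14. mid-quality stays.
low-quality (assigned low effort): low effort: 16 − 0 = 16; medium effort: 24 − 10 = 14; high effort: 28 − 20 = 8. low-quality stays.
Every type prefers its assigned level; separation holds.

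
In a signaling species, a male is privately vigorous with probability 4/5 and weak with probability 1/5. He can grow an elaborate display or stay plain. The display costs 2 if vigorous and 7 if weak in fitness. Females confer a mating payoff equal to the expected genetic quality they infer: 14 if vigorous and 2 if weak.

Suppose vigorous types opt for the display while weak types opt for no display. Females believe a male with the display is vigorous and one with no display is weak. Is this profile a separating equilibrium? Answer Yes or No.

No

Under these beliefs, the display earns mating payoff 14 and no display earns mating payoff 2.
vigorous: the display nets 14 − 2 = 12; no display nets 2. vigorous prefers the display.
weak: the display nets 14 − 7 = 7; no display nets 2. weak would deviate to the display.
weak has a profitable deviation, so the profile is not an equilibrium.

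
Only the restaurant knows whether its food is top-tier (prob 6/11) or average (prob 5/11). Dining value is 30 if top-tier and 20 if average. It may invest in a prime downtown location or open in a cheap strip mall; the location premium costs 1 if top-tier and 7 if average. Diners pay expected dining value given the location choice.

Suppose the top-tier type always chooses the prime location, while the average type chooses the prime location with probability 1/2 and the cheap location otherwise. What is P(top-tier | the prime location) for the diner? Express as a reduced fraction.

P(the prime location) = (6/11)·1 + (5/11)·(1/2) = 17/22.
By Bayes' rule, P(top-tier | the prime location) = (6/11) / (17/22) = 12/17.

12/17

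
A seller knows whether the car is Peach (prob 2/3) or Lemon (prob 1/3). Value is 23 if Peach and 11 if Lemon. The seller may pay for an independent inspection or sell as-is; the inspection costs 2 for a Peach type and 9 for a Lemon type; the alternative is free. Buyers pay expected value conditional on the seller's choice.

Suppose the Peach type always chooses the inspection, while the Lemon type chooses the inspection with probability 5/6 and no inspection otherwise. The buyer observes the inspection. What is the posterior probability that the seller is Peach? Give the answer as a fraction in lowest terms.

12/17

P(the inspection) = (2/3)·1 + (1/3)·(5/6) = 17/18.
By Bayes' rule, P(Peach | the inspection) = (2/3) / (17/18) = 12/17.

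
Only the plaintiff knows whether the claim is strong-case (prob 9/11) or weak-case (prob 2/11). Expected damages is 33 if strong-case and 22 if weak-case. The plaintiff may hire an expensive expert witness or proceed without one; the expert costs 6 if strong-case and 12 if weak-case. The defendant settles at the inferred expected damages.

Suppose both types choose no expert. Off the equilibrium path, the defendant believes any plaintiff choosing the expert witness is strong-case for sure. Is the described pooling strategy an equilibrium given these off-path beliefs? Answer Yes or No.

Yes

On path, the defendant holds the prior and pays 9/11·33 + 2/11·22 = 31. Off path (the expert witness), believing strong-case, it pays 33.
strong-case: no expert nets 31; the expert witness nets 33 − 6 = 27. strong-case stays.
weak-case: no expert nets 31; the expert witness nets 33 − 12 = 21. weak-case stays.
No type deviates, so pooling is sustained.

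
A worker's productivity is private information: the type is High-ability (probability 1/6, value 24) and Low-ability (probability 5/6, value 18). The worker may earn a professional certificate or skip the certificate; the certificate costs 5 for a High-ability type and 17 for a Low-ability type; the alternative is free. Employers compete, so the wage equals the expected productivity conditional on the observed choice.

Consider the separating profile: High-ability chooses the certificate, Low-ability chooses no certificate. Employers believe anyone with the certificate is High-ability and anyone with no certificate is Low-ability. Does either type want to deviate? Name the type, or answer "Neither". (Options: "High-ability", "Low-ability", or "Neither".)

Neither

The certificate pays 24; no certificate pays 18.
High-ability: assigned the certificate, nets 24 − 5 = 19; deviating to no certificate nets 18.
Low-ability: assigned no certificate, nets 18; deviating to the certificate nets 24 − 17 = 7.
Both types strictly prefer their assigned action; no profitable deviation.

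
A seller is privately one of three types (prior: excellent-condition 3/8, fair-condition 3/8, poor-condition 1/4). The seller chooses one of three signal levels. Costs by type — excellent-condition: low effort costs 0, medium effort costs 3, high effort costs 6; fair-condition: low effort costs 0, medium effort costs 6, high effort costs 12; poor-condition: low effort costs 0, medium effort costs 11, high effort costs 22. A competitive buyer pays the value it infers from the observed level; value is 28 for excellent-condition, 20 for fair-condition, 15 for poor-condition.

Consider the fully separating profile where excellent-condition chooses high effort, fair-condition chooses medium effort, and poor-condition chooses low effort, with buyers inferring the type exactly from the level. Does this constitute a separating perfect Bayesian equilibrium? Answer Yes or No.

Separating prices: high effort → 28, medium effort → 20, low effort → 15.
excellent-condition (assigned high effort): low effort: 15 − 0 = 15; medium effort: 20 − 3 = 17; high effort: 28 − 6 = 22. excellent-condition stays.
fair-condition (assigned medium effort): low effort: 15 − 0 = 15; medium effort: 20 − 6 = 14; high effort: 28 − 12 = 16. fair-condition prefers high effort.
poor-condition (assigned low effort): low effort: 15 − 0 = 15; medium effort: 20 − 11 = 9; high effort: 28 − 22 = 6. poor-condition stays.
At least one type deviates; the separating profile fails.

No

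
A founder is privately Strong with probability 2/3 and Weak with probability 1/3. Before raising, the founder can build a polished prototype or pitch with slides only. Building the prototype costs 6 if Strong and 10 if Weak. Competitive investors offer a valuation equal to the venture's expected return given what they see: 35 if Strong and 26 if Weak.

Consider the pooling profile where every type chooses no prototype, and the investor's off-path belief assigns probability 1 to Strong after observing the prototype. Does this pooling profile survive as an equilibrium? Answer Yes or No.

On path, the investor holds the prior and pays 2/3·35 + 1/3·26 = 32. Off path (the prototype), believing Strong, it pays 35.
Strong: no prototype nets 32; the prototype nets 35 − 6 = 29. Strong stays.
Weak: no prototype nets 32; the prototype nets 35 − 10 = 25. Weak stays.
No type deviates, so pooling is sustained.

Yes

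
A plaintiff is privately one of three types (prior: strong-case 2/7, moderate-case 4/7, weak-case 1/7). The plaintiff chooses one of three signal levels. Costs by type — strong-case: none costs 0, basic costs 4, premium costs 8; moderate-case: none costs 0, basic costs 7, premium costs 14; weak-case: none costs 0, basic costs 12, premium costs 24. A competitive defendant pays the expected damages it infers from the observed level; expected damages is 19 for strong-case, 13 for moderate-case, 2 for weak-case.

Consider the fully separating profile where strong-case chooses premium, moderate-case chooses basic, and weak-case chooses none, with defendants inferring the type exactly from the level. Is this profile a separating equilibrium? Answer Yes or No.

Yes

Separating settlements: premium → 19, basic → 13, none → 2.
strong-case (assigned premium): none: 2 − 0 = 2; basic: 13 − 4 = 9; premium: 19 − 8 = 11. strong-case stays.
moderate-case (assigned basic): none: 2 − 0 = 2; basic: 13 − 7 = 6; premium: 19 − 14 = 5. moderate-case stays.
weak-case (assigned none): none: 2 − 0 = 2; basic: 13 − 12 = 1; premium: 19 − 24 = -5. weak-case stays.
Every type prefers its assigned level; separation holds.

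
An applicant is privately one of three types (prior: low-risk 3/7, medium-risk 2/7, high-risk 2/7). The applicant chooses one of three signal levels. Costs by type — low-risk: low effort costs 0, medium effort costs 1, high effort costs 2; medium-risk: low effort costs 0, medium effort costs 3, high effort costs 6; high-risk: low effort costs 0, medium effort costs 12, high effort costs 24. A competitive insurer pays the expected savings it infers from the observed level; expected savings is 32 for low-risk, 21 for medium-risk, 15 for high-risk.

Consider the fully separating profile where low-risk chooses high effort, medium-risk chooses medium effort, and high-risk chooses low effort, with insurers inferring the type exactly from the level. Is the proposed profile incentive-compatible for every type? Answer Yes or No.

No

Separating rebates: high effort → 32, medium effort → 21, low effort → 15.
low-risk (assigned high effort): low effort: 15 − 0 = 15; medium effort: 21 − 1 = 20; high effort: 32 − 2 = 30. low-risk stays.
medium-risk (assigned medium effort): low effort: 15 − 0 = 15; medium effort: 21 − 3 = 18; high effort: 32 − 6 = 26. medium-risk prefers high effort.
high-risk (assigned low effort): low effort: 15 − 0 = 15; medium effort: 21 − 12 = 9; high effort: 32 − 24 = 8. high-risk stays.
At least one type deviates; the separating profile fails.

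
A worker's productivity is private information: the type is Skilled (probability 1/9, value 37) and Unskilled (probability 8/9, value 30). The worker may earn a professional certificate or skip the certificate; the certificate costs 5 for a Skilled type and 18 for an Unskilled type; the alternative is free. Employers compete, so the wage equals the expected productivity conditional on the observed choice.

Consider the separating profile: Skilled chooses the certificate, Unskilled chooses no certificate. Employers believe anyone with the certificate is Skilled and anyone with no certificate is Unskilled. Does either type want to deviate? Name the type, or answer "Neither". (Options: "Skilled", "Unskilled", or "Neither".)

The certificate pays 37; no certificate pays 30.
Skilled: assigned the certificate, nets 37 − 5 = 32; deviating to no certificate nets 30.
Unskilled: assigned no certificate, nets 30; deviating to the certificate nets 37 − 18 = 19.
Both types strictly prefer their assigned action; no profitable deviation.

Neither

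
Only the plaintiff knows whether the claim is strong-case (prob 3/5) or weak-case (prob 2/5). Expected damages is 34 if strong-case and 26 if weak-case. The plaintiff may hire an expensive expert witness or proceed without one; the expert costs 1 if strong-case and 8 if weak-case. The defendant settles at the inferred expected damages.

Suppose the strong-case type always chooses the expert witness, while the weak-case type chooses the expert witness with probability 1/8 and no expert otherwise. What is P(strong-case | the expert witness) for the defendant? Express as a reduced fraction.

12/13

P(the expert witness) = (3/5)·1 + (2/5)·(1/8) = 13/20.
By Bayes' rule, P(strong-case | the expert witness) = (3/5) / (13/20) = 12/13.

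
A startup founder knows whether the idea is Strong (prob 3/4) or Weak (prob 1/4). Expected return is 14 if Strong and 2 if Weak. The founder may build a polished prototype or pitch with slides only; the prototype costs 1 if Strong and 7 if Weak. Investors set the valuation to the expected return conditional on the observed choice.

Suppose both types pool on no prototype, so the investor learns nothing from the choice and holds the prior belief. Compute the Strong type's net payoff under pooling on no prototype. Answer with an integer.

Pooled valuation = 3/4·14 + 1/4·2 = 11.
Strong pays no cost for no prototype, so net payoff = 11.

11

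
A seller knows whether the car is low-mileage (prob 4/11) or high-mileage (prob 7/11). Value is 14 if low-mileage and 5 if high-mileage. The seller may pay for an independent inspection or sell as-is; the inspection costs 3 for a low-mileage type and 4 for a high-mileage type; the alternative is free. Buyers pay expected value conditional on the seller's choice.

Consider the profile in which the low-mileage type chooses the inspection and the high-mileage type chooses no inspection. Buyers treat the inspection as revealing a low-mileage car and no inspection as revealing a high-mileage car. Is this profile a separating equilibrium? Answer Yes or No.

No

Under these beliefs, the inspection earns price 14 and no inspection earns price 5.
low-mileage: the inspection nets 14 − 3 = 11; no inspection nets 5. low-mileage prefers the inspection.
high-mileage: the inspection nets 14 − 4 = 10; no inspection nets 5. high-mileage would deviate to the inspection.
high-mileage has a profitable deviation, so the profile is not an equilibrium.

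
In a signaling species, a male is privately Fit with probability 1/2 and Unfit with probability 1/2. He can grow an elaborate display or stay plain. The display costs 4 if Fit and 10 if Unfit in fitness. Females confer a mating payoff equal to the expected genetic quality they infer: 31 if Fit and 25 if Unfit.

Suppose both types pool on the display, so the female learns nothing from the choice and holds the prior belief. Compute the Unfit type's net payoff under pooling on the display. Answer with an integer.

18

Pooled mating payoff = 1/2·31 + 1/2·25 = 28.
Unfit pays cost 10 for the display, so net payoff = 28 − 10 = 18.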